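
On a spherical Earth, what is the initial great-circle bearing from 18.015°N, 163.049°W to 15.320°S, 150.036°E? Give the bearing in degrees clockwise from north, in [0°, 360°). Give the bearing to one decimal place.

Δλ = 150.036 − -163.049 = 313.085°; wrapped into (−180°, 180°]: -46.915°.
θ = atan2( sin Δλ · cos φ₂ , cos φ₁ · sin φ₂ − sin φ₁ · cos φ₂ · cos Δλ )
  = atan2(-0.70439, -0.45500) = -122.861° → normalised to [0°, 360°): 237.139°.

237.1°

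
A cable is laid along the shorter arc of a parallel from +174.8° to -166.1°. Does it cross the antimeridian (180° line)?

Yes

Naïve |-166.1 − 174.8| = 340.9° > 180°, so the shorter arc goes the other way round — across 180°.
Signed shortest Δλ = ((-166.1 − 174.8 + 180) mod 360) − 180 = 19.1°.
Going east by 19.1° from +174.8° passes through 180° before reaching -166.1°.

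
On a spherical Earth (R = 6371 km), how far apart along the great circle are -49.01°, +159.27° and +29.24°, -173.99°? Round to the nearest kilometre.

Δλ = -173.99 − 159.27 = -333.26°; wrapped into (−180°, 180°]: 26.74°.
Δφ = 29.24 − -49.01 = 78.25°.
a = sin²(Δφ/2) + cos φ₁ · cos φ₂ · sin²(Δλ/2) = 0.428783.
c = 2·atan2(√a, √(1−a)) = 1.42788 rad → d = 6371·c ≈ 9097.00 km.

9097 km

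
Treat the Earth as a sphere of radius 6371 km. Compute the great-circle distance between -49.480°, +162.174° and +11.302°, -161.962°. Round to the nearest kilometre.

Δλ = -161.962 − 162.174 = -324.136°; wrapped into (−180°, 180°]: 35.864°.
Δφ = 11.302 − -49.480 = 60.782°.
a = sin²(Δφ/2) + cos φ₁ · cos φ₂ · sin²(Δλ/2) = 0.316328.
c = 2·atan2(√a, √(1−a)) = 1.19465 rad → d = 6371·c ≈ 7611.09 km.

7611 km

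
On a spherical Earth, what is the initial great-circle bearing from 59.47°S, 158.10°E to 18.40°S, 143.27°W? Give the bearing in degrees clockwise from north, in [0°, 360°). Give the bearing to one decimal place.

71.9°

Δλ = -143.27 − 158.10 = -301.37°; wrapped into (−180°, 180°]: 58.63°.
θ = atan2( sin Δλ · cos φ₂ , cos φ₁ · sin φ₂ − sin φ₁ · cos φ₂ · cos Δλ )
  = atan2(0.81017, 0.26512) = 71.880° → normalised to [0°, 360°): 71.880°.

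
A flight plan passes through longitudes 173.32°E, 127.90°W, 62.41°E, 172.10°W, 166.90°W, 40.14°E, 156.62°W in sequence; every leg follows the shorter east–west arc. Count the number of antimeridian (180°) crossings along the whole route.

5

Leg 1: +173.32° → -127.90°, shortest Δλ = 58.78° (east) — crosses 180°.
Leg 2: -127.90° → +62.41°, shortest Δλ = -169.69° (west) — crosses 180°.
Leg 3: +62.41° → -172.10°, shortest Δλ = 125.49° (east) — crosses 180°.
Leg 4: -172.10° → -166.90°, shortest Δλ = 5.2° (east) — does not cross 180°.
Leg 5: -166.90° → +40.14°, shortest Δλ = -152.96° (west) — crosses 180°.
Leg 6: +40.14° → -156.62°, shortest Δλ = 163.24° (east) — crosses 180°.
Total crossings: 5.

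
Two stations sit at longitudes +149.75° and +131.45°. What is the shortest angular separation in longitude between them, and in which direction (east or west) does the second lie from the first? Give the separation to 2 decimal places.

Raw difference: 131.45 − 149.75 = -18.3°.
Normalise into (−180°, 180°]: -18.3° stays -18.3°.
Negative ⇒ the second point lies to the west; separation 18.30°.

18.30° west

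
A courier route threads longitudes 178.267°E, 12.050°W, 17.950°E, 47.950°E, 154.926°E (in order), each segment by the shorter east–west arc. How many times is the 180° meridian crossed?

Leg 1: +178.267° → -12.050°, shortest Δλ = 169.683° (east) — crosses 180°.
Leg 2: -12.050° → +17.950°, shortest Δλ = 30.0° (east) — does not cross 180°.
Leg 3: +17.950° → +47.950°, shortest Δλ = 30.0° (east) — does not cross 180°.
Leg 4: +47.950° → +154.926°, shortest Δλ = 106.976° (east) — does not cross 180°.
Total crossings: 1.

1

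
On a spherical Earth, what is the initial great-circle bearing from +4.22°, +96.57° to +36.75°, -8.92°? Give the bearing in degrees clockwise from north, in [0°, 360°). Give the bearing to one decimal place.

308.4°

Δλ = -8.92 − 96.57 = -105.49°.
θ = atan2( sin Δλ · cos φ₂ , cos φ₁ · sin φ₂ − sin φ₁ · cos φ₂ · cos Δλ )
  = atan2(-0.77215, 0.61245) = -51.579° → normalised to [0°, 360°): 308.421°.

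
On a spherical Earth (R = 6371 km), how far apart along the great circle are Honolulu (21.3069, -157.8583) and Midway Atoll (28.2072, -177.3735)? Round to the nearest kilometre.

Δλ = -177.3735 − -157.8583 = -19.5152°.
Δφ = 28.2072 − 21.3069 = 6.9003°.
a = sin²(Δφ/2) + cos φ₁ · cos φ₂ · sin²(Δλ/2) = 0.027204.
c = 2·atan2(√a, √(1−a)) = 0.33139 rad → d = 6371·c ≈ 2111.26 km.

2111 km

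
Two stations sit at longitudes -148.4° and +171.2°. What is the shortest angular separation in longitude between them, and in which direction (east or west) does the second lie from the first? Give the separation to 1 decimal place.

Raw difference: 171.2 − -148.4 = 319.6°.
Normalise into (−180°, 180°]: 319.6° − 360° = -40.4°.
Negative ⇒ the second point lies to the west; separation 40.4°.

40.4° west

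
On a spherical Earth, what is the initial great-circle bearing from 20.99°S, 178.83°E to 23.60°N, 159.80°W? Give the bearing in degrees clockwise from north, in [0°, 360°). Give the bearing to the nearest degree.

Δλ = -159.80 − 178.83 = -338.63°; wrapped into (−180°, 180°]: 21.37°.
θ = atan2( sin Δλ · cos φ₂ , cos φ₁ · sin φ₂ − sin φ₁ · cos φ₂ · cos Δλ )
  = atan2(0.33391, 0.67946) = 26.171° → normalised to [0°, 360°): 26.171°.

26°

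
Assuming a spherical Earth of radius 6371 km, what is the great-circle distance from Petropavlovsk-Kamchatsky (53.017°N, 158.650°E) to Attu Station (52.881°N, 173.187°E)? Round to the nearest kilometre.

Δλ = 173.187 − 158.650 = 14.537°.
Δφ = 52.881 − 53.017 = -0.136°.
a = sin²(Δφ/2) + cos φ₁ · cos φ₂ · sin²(Δλ/2) = 0.005813.
c = 2·atan2(√a, √(1−a)) = 0.15263 rad → d = 6371·c ≈ 972.40 km.

972 km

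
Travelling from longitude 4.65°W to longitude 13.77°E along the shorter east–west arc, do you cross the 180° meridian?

No

Signed shortest Δλ = ((13.77 − -4.65 + 180) mod 360) − 180 = 18.42°.
Going east by 18.42° from -4.65° reaches +13.77° without touching 180°.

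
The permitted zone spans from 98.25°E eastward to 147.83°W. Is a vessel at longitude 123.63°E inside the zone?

Band width going east from +98.25° to -147.83°: ((-147.83 − 98.25) mod 360) = 113.92°.
Offset of +123.63° east of the west edge: ((123.63 − 98.25) mod 360) = 25.38°.
25.38° ≤ 113.92° ⇒ inside.

Yes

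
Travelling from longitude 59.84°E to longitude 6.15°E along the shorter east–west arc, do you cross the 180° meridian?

No

Signed shortest Δλ = ((6.15 − 59.84 + 180) mod 360) − 180 = -53.69°.
Going west by 53.69° from +59.84° reaches +6.15° without touching 180°.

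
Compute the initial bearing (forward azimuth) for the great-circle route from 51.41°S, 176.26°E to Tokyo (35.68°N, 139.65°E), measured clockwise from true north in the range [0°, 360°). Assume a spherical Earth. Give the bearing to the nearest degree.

Δλ = 139.65 − 176.26 = -36.61°.
θ = atan2( sin Δλ · cos φ₂ , cos φ₁ · sin φ₂ − sin φ₁ · cos φ₂ · cos Δλ )
  = atan2(-0.48442, 0.87345) = -29.013° → normalised to [0°, 360°): 330.987°.

331°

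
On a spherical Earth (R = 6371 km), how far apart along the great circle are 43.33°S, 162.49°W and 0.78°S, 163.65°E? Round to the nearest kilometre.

Δλ = 163.65 − -162.49 = 326.14°; wrapped into (−180°, 180°]: -33.86°.
Δφ = -0.78 − -43.33 = 42.55°.
a = sin²(Δφ/2) + cos φ₁ · cos φ₂ · sin²(Δλ/2) = 0.193335.
c = 2·atan2(√a, √(1−a)) = 0.91053 rad → d = 6371·c ≈ 5800.96 km.

5801 km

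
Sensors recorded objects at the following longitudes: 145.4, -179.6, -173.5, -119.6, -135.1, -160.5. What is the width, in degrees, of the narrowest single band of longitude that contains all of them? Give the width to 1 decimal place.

Sort the longitudes: -179.6°, -173.5°, -160.5°, -135.1°, -119.6°, +145.4°.
Eastward gaps between consecutive values (wrapping around): 6.1°, 13.0°, 25.4°, 15.5°, 265.0°, 35.0°.
Largest gap = 265.0° ⇒ minimal covering band is its complement: 360° − 265.0° = 95.0°.
Band runs from +145.4° eastward to -119.6°, crossing the antimeridian.

95.0°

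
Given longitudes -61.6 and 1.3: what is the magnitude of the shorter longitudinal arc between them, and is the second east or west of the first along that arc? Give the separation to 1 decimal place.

62.9° east

Raw difference: 1.3 − -61.6 = 62.9°.
Normalise into (−180°, 180°]: 62.9° stays 62.9°.
Positive ⇒ the second point lies to the east; separation 62.9°.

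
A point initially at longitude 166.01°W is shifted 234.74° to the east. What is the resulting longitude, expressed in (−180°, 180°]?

Start at -166.01°; shift +234.74° → +68.73°.
+68.73° already lies in (−180°, 180°].

68.73°E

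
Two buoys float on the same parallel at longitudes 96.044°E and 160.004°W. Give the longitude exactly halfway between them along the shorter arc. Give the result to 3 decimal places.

Signed shortest Δλ from +96.044° to -160.004° is +103.952°.
Midpoint longitude = +96.044° + (+103.952°)/2 = +96.044° + 51.976° = +148.020°.
(The naïve average (+96.044 + -160.004)/2 = -31.98° is on the wrong side of the globe.)

148.020°E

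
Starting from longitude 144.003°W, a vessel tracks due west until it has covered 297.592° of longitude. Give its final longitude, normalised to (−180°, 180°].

Start at -144.003°; shift −297.592° → -441.595°.
-441.595° lies outside (−180°, 180°]; add 360° → -81.595°.

81.595°W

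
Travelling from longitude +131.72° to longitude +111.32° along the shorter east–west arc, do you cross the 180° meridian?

Signed shortest Δλ = ((111.32 − 131.72 + 180) mod 360) − 180 = -20.4°.
Going west by 20.4° from +131.72° reaches +111.32° without touching 180°.

No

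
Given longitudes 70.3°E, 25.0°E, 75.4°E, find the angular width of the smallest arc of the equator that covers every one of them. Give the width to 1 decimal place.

Sort the longitudes: +25.0°, +70.3°, +75.4°.
Eastward gaps between consecutive values (wrapping around): 45.3°, 5.1°, 309.6°.
Largest gap = 309.6° ⇒ minimal covering band is its complement: 360° − 309.6° = 50.4°.
Band runs from +25.0° eastward to +75.4°.

50.4°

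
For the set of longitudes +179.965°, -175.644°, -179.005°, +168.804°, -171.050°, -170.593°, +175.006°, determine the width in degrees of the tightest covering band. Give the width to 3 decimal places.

Sort the longitudes: -179.005°, -175.644°, -171.050°, -170.593°, +168.804°, +175.006°, +179.965°.
Eastward gaps between consecutive values (wrapping around): 3.361°, 4.594°, 0.457°, 339.397°, 6.202°, 4.959°, 1.030°.
Largest gap = 339.397° ⇒ minimal covering band is its complement: 360° − 339.397° = 20.603°.
Band runs from +168.804° eastward to -170.593°, crossing the antimeridian.

20.603°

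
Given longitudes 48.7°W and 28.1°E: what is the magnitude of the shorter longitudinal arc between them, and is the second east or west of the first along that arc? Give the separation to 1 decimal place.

Raw difference: 28.1 − -48.7 = 76.8°.
Normalise into (−180°, 180°]: 76.8° stays 76.8°.
Positive ⇒ the second point lies to the east; separation 76.8°.

76.8° east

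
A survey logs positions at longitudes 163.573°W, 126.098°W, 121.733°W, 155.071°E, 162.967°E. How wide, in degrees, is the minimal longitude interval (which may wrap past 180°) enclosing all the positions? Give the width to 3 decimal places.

Sort the longitudes: -163.573°, -126.098°, -121.733°, +155.071°, +162.967°.
Eastward gaps between consecutive values (wrapping around): 37.475°, 4.365°, 276.804°, 7.896°, 33.460°.
Largest gap = 276.804° ⇒ minimal covering band is its complement: 360° − 276.804° = 83.196°.
Band runs from +155.071° eastward to -121.733°, crossing the antimeridian.

83.196°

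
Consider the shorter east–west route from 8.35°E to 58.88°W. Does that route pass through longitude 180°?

No

Signed shortest Δλ = ((-58.88 − 8.35 + 180) mod 360) − 180 = -67.23°.
Going west by 67.23° from +8.35° reaches -58.88° without touching 180°.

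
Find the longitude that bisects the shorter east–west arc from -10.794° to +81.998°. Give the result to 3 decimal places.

+35.602°

Signed shortest Δλ from -10.794° to +81.998° is +92.792°.
Midpoint longitude = -10.794° + (+92.792°)/2 = -10.794° + 46.396° = +35.602°.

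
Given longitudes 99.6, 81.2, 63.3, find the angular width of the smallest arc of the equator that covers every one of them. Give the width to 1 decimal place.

36.3°

Sort the longitudes: +63.3°, +81.2°, +99.6°.
Eastward gaps between consecutive values (wrapping around): 17.9°, 18.4°, 323.7°.
Largest gap = 323.7° ⇒ minimal covering band is its complement: 360° − 323.7° = 36.3°.
Band runs from +63.3° eastward to +99.6°.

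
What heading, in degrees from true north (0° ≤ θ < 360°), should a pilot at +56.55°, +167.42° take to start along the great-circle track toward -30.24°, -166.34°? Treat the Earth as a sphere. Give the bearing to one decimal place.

157.5°

Δλ = -166.34 − 167.42 = -333.76°; wrapped into (−180°, 180°]: 26.24°.
θ = atan2( sin Δλ · cos φ₂ , cos φ₁ · sin φ₂ − sin φ₁ · cos φ₂ · cos Δλ )
  = atan2(0.38197, -0.92415) = 157.544° → normalised to [0°, 360°): 157.544°.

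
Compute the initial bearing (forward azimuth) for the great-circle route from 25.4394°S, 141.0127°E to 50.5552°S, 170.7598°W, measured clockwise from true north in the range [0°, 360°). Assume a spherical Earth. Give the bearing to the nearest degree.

Δλ = -170.7598 − 141.0127 = -311.7725°; wrapped into (−180°, 180°]: 48.2275°.
θ = atan2( sin Δλ · cos φ₂ , cos φ₁ · sin φ₂ − sin φ₁ · cos φ₂ · cos Δλ )
  = atan2(0.47383, -0.51555) = 137.415° → normalised to [0°, 360°): 137.415°.

137°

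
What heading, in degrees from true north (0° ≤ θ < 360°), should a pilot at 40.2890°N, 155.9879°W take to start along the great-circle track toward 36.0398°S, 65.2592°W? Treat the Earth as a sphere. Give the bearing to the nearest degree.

119°

Δλ = -65.2592 − -155.9879 = 90.7287°.
θ = atan2( sin Δλ · cos φ₂ , cos φ₁ · sin φ₂ − sin φ₁ · cos φ₂ · cos Δλ )
  = atan2(0.80854, -0.44214) = 118.671° → normalised to [0°, 360°): 118.671°.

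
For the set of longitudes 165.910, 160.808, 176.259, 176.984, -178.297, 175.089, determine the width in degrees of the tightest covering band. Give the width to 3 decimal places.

20.895°

Sort the longitudes: -178.297°, +160.808°, +165.910°, +175.089°, +176.259°, +176.984°.
Eastward gaps between consecutive values (wrapping around): 339.105°, 5.102°, 9.179°, 1.170°, 0.725°, 4.719°.
Largest gap = 339.105° ⇒ minimal covering band is its complement: 360° − 339.105° = 20.895°.
Band runs from +160.808° eastward to -178.297°, crossing the antimeridian.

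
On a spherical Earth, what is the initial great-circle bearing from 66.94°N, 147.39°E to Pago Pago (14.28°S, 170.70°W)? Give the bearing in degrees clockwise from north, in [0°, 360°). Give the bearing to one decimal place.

Δλ = -170.70 − 147.39 = -318.09°; wrapped into (−180°, 180°]: 41.91°.
θ = atan2( sin Δλ · cos φ₂ , cos φ₁ · sin φ₂ − sin φ₁ · cos φ₂ · cos Δλ )
  = atan2(0.64732, -0.76019) = 139.585° → normalised to [0°, 360°): 139.585°.

139.6°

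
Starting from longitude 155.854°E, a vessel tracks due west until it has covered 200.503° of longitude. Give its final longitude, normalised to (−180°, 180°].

Start at +155.854°; shift −200.503° → -44.649°.
-44.649° already lies in (−180°, 180°].

44.649°W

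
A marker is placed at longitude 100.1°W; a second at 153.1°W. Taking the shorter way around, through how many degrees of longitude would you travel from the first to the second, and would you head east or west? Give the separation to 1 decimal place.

Raw difference: -153.1 − -100.1 = -53.0°.
Normalise into (−180°, 180°]: -53.0° stays -53.0°.
Negative ⇒ the second point lies to the west; separation 53.0°.

53.0° west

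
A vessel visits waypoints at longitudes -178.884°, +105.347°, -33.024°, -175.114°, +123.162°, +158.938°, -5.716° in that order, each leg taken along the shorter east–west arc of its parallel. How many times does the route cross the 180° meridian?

Leg 1: -178.884° → +105.347°, shortest Δλ = -75.769° (west) — crosses 180°.
Leg 2: +105.347° → -33.024°, shortest Δλ = -138.371° (west) — does not cross 180°.
Leg 3: -33.024° → -175.114°, shortest Δλ = -142.09° (west) — does not cross 180°.
Leg 4: -175.114° → +123.162°, shortest Δλ = -61.724° (west) — crosses 180°.
Leg 5: +123.162° → +158.938°, shortest Δλ = 35.776° (east) — does not cross 180°.
Leg 6: +158.938° → -5.716°, shortest Δλ = -164.654° (west) — does not cross 180°.
Total crossings: 2.

2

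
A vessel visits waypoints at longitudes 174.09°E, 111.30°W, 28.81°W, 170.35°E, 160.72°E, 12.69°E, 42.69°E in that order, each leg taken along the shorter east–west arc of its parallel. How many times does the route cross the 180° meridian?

Leg 1: +174.09° → -111.30°, shortest Δλ = 74.61° (east) — crosses 180°.
Leg 2: -111.30° → -28.81°, shortest Δλ = 82.49° (east) — does not cross 180°.
Leg 3: -28.81° → +170.35°, shortest Δλ = -160.84° (west) — crosses 180°.
Leg 4: +170.35° → +160.72°, shortest Δλ = -9.63° (west) — does not cross 180°.
Leg 5: +160.72° → +12.69°, shortest Δλ = -148.03° (west) — does not cross 180°.
Leg 6: +12.69° → +42.69°, shortest Δλ = 30.0° (east) — does not cross 180°.
Total crossings: 2.

2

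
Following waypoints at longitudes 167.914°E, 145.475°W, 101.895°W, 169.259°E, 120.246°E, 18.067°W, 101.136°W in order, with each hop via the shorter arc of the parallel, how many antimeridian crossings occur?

2

Leg 1: +167.914° → -145.475°, shortest Δλ = 46.611° (east) — crosses 180°.
Leg 2: -145.475° → -101.895°, shortest Δλ = 43.58° (east) — does not cross 180°.
Leg 3: -101.895° → +169.259°, shortest Δλ = -88.846° (west) — crosses 180°.
Leg 4: +169.259° → +120.246°, shortest Δλ = -49.013° (west) — does not cross 180°.
Leg 5: +120.246° → -18.067°, shortest Δλ = -138.313° (west) — does not cross 180°.
Leg 6: -18.067° → -101.136°, shortest Δλ = -83.069° (west) — does not cross 180°.
Total crossings: 2.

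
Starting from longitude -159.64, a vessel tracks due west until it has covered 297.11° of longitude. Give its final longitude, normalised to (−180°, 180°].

Start at -159.64°; shift −297.11° → -456.75°.
-456.75° lies outside (−180°, 180°]; add 360° → -96.75°.

-96.75°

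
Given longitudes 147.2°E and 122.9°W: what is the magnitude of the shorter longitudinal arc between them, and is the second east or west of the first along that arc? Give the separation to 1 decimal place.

89.9° east

Raw difference: -122.9 − 147.2 = -270.1°.
Normalise into (−180°, 180°]: -270.1° + 360° = 89.9°.
Positive ⇒ the second point lies to the east; separation 89.9°.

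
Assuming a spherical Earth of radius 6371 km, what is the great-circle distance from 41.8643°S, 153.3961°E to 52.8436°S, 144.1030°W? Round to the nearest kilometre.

Δλ = -144.1030 − 153.3961 = -297.4991°; wrapped into (−180°, 180°]: 62.5009°.
Δφ = -52.8436 − -41.8643 = -10.9793°.
a = sin²(Δφ/2) + cos φ₁ · cos φ₂ · sin²(Δλ/2) = 0.130211.
c = 2·atan2(√a, √(1−a)) = 0.73835 rad → d = 6371·c ≈ 4704.04 km.

4704 km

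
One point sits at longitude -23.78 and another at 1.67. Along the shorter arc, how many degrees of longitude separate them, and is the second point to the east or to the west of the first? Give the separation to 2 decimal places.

Raw difference: 1.67 − -23.78 = 25.45°.
Normalise into (−180°, 180°]: 25.45° stays 25.45°.
Positive ⇒ the second point lies to the east; separation 25.45°.

25.45° east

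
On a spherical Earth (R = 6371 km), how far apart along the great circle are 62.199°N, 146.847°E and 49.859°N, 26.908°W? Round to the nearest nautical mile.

4073 nmi

Δλ = -26.908 − 146.847 = -173.755°.
Δφ = 49.859 − 62.199 = -12.340°.
a = sin²(Δφ/2) + cos φ₁ · cos φ₂ · sin²(Δλ/2) = 0.311335.
c = 2·atan2(√a, √(1−a)) = 1.18389 rad → d = 6371·c ≈ 7542.54 km ≈ 4072.64 nmi.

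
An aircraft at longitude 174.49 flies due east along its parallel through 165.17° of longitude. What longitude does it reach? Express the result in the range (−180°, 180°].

Start at +174.49°; shift +165.17° → +339.66°.
+339.66° lies outside (−180°, 180°]; subtract 360° → -20.34°.

-20.34°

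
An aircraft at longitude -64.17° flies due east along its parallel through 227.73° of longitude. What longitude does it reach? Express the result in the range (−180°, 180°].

+163.56°

Start at -64.17°; shift +227.73° → +163.56°.
+163.56° already lies in (−180°, 180°].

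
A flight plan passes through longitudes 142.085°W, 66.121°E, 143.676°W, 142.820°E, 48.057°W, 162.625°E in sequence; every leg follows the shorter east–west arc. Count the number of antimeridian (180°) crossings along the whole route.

5

Leg 1: -142.085° → +66.121°, shortest Δλ = -151.794° (west) — crosses 180°.
Leg 2: +66.121° → -143.676°, shortest Δλ = 150.203° (east) — crosses 180°.
Leg 3: -143.676° → +142.820°, shortest Δλ = -73.504° (west) — crosses 180°.
Leg 4: +142.820° → -48.057°, shortest Δλ = 169.123° (east) — crosses 180°.
Leg 5: -48.057° → +162.625°, shortest Δλ = -149.318° (west) — crosses 180°.
Total crossings: 5.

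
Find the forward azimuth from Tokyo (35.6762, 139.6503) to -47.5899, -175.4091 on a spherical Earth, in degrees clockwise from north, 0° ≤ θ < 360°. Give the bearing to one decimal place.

Δλ = -175.4091 − 139.6503 = -315.0594°; wrapped into (−180°, 180°]: 44.9406°.
θ = atan2( sin Δλ · cos φ₂ , cos φ₁ · sin φ₂ − sin φ₁ · cos φ₂ · cos Δλ )
  = atan2(0.47640, -0.87819) = 151.521° → normalised to [0°, 360°): 151.521°.

151.5°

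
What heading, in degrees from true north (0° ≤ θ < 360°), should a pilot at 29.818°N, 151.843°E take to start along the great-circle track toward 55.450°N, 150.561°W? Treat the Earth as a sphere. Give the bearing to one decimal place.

40.4°

Δλ = -150.561 − 151.843 = -302.404°; wrapped into (−180°, 180°]: 57.596°.
θ = atan2( sin Δλ · cos φ₂ , cos φ₁ · sin φ₂ − sin φ₁ · cos φ₂ · cos Δλ )
  = atan2(0.47882, 0.56347) = 40.357° → normalised to [0°, 360°): 40.357°.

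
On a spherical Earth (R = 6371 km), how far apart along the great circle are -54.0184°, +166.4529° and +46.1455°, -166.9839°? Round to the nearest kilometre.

11417 km

Δλ = -166.9839 − 166.4529 = -333.4368°; wrapped into (−180°, 180°]: 26.5632°.
Δφ = 46.1455 − -54.0184 = 100.1639°.
a = sin²(Δφ/2) + cos φ₁ · cos φ₂ · sin²(Δλ/2) = 0.609716.
c = 2·atan2(√a, √(1−a)) = 1.79203 rad → d = 6371·c ≈ 11417.02 km.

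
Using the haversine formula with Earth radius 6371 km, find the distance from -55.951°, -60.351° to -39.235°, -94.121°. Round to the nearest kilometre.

3091 km

Δλ = -94.121 − -60.351 = -33.770°.
Δφ = -39.235 − -55.951 = 16.716°.
a = sin²(Δφ/2) + cos φ₁ · cos φ₂ · sin²(Δλ/2) = 0.057715.
c = 2·atan2(√a, √(1−a)) = 0.48522 rad → d = 6371·c ≈ 3091.36 km.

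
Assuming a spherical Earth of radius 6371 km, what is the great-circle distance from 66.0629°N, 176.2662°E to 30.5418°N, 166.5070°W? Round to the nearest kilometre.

Δλ = -166.5070 − 176.2662 = -342.7732°; wrapped into (−180°, 180°]: 17.2268°.
Δφ = 30.5418 − 66.0629 = -35.5211°.
a = sin²(Δφ/2) + cos φ₁ · cos φ₂ · sin²(Δλ/2) = 0.100887.
c = 2·atan2(√a, √(1−a)) = 0.64645 rad → d = 6371·c ≈ 4118.55 km.

4119 km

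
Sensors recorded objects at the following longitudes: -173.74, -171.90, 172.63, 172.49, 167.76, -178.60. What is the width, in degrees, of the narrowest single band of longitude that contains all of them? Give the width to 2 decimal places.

20.34°

Sort the longitudes: -178.60°, -173.74°, -171.90°, +167.76°, +172.49°, +172.63°.
Eastward gaps between consecutive values (wrapping around): 4.86°, 1.84°, 339.66°, 4.73°, 0.14°, 8.77°.
Largest gap = 339.66° ⇒ minimal covering band is its complement: 360° − 339.66° = 20.34°.
Band runs from +167.76° eastward to -171.90°, crossing the antimeridian.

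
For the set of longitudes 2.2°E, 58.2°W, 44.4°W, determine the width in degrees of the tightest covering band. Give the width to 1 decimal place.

60.4°

Sort the longitudes: -58.2°, -44.4°, +2.2°.
Eastward gaps between consecutive values (wrapping around): 13.8°, 46.6°, 299.6°.
Largest gap = 299.6° ⇒ minimal covering band is its complement: 360° − 299.6° = 60.4°.
Band runs from -58.2° eastward to +2.2°.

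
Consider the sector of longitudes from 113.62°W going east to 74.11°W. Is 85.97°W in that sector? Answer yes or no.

Yes

Band width going east from -113.62° to -74.11°: ((-74.11 − -113.62) mod 360) = 39.51°.
Offset of -85.97° east of the west edge: ((-85.97 − -113.62) mod 360) = 27.65°.
27.65° ≤ 39.51° ⇒ inside.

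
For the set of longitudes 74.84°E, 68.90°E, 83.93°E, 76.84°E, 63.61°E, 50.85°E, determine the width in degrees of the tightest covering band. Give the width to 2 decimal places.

33.08°

Sort the longitudes: +50.85°, +63.61°, +68.90°, +74.84°, +76.84°, +83.93°.
Eastward gaps between consecutive values (wrapping around): 12.76°, 5.29°, 5.94°, 2.00°, 7.09°, 326.92°.
Largest gap = 326.92° ⇒ minimal covering band is its complement: 360° − 326.92° = 33.08°.
Band runs from +50.85° eastward to +83.93°.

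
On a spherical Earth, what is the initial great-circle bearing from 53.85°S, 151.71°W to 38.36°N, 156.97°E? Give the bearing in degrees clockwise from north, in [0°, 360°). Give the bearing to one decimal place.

321.2°

Δλ = 156.97 − -151.71 = 308.68°; wrapped into (−180°, 180°]: -51.32°.
θ = atan2( sin Δλ · cos φ₂ , cos φ₁ · sin φ₂ − sin φ₁ · cos φ₂ · cos Δλ )
  = atan2(-0.61213, 0.76180) = -38.783° → normalised to [0°, 360°): 321.217°.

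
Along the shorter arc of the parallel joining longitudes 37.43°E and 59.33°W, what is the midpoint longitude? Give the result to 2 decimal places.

Signed shortest Δλ from +37.43° to -59.33° is -96.76°.
Midpoint longitude = +37.43° + (-96.76°)/2 = +37.43° − 48.38° = -10.95°.

10.95°W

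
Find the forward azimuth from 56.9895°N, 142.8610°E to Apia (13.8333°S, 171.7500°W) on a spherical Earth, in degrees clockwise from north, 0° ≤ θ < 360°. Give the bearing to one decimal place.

Δλ = -171.7500 − 142.8610 = -314.6110°; wrapped into (−180°, 180°]: 45.3890°.
θ = atan2( sin Δλ · cos φ₂ , cos φ₁ · sin φ₂ − sin φ₁ · cos φ₂ · cos Δλ )
  = atan2(0.69124, -0.70210) = 135.446° → normalised to [0°, 360°): 135.446°.

135.4°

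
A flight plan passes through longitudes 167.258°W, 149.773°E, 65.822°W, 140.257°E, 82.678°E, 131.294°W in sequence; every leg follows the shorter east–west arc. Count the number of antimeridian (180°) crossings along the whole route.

Leg 1: -167.258° → +149.773°, shortest Δλ = -42.969° (west) — crosses 180°.
Leg 2: +149.773° → -65.822°, shortest Δλ = 144.405° (east) — crosses 180°.
Leg 3: -65.822° → +140.257°, shortest Δλ = -153.921° (west) — crosses 180°.
Leg 4: +140.257° → +82.678°, shortest Δλ = -57.579° (west) — does not cross 180°.
Leg 5: +82.678° → -131.294°, shortest Δλ = 146.028° (east) — crosses 180°.
Total crossings: 4.

4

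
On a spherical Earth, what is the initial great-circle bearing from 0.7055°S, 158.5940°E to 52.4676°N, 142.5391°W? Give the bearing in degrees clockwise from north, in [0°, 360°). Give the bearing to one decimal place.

Δλ = -142.5391 − 158.5940 = -301.1331°; wrapped into (−180°, 180°]: 58.8669°.
θ = atan2( sin Δλ · cos φ₂ , cos φ₁ · sin φ₂ − sin φ₁ · cos φ₂ · cos Δλ )
  = atan2(0.52146, 0.79683) = 33.202° → normalised to [0°, 360°): 33.202°.

33.2°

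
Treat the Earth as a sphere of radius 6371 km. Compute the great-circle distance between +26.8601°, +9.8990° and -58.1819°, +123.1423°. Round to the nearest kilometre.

Δλ = 123.1423 − 9.8990 = 113.2433°.
Δφ = -58.1819 − 26.8601 = -85.0420°.
a = sin²(Δφ/2) + cos φ₁ · cos φ₂ · sin²(Δλ/2) = 0.784766.
c = 2·atan2(√a, √(1−a)) = 2.17673 rad → d = 6371·c ≈ 13867.97 km.

13868 km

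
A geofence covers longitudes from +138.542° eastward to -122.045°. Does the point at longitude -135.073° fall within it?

Band width going east from +138.542° to -122.045°: ((-122.045 − 138.542) mod 360) = 99.413°.
Offset of -135.073° east of the west edge: ((-135.073 − 138.542) mod 360) = 86.385°.
86.385° ≤ 99.413° ⇒ inside.

Yes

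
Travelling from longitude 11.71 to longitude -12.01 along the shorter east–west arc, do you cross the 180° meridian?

Signed shortest Δλ = ((-12.01 − 11.71 + 180) mod 360) − 180 = -23.72°.
Going west by 23.72° from +11.71° reaches -12.01° without touching 180°.

No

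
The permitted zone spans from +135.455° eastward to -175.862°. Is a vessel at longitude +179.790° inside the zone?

Band width going east from +135.455° to -175.862°: ((-175.862 − 135.455) mod 360) = 48.683°.
Offset of +179.790° east of the west edge: ((179.790 − 135.455) mod 360) = 44.335°.
44.335° ≤ 48.683° ⇒ inside.

Yes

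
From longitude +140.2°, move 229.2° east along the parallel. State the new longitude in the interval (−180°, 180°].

+9.4°

Start at +140.2°; shift +229.2° → +369.4°.
+369.4° lies outside (−180°, 180°]; subtract 360° → +9.4°.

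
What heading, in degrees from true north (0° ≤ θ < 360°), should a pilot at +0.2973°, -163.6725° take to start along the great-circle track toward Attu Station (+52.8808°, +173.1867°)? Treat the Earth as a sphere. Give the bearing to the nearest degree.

Δλ = 173.1867 − -163.6725 = 336.8592°; wrapped into (−180°, 180°]: -23.1408°.
θ = atan2( sin Δλ · cos φ₂ , cos φ₁ · sin φ₂ − sin φ₁ · cos φ₂ · cos Δλ )
  = atan2(-0.23716, 0.79449) = -16.621° → normalised to [0°, 360°): 343.379°.

343°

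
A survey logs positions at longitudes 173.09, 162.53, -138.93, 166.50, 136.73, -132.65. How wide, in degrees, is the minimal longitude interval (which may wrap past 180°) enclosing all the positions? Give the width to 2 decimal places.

Sort the longitudes: -138.93°, -132.65°, +136.73°, +162.53°, +166.50°, +173.09°.
Eastward gaps between consecutive values (wrapping around): 6.28°, 269.38°, 25.80°, 3.97°, 6.59°, 47.98°.
Largest gap = 269.38° ⇒ minimal covering band is its complement: 360° − 269.38° = 90.62°.
Band runs from +136.73° eastward to -132.65°, crossing the antimeridian.

90.62°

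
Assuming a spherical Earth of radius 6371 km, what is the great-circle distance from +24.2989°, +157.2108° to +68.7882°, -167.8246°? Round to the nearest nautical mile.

2952 nmi

Δλ = -167.8246 − 157.2108 = -325.0354°; wrapped into (−180°, 180°]: 34.9646°.
Δφ = 68.7882 − 24.2989 = 44.4893°.
a = sin²(Δφ/2) + cos φ₁ · cos φ₂ · sin²(Δλ/2) = 0.173069.
c = 2·atan2(√a, √(1−a)) = 0.85812 rad → d = 6371·c ≈ 5467.08 km ≈ 2951.99 nmi.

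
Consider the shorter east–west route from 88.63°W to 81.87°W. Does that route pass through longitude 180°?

No

Signed shortest Δλ = ((-81.87 − -88.63 + 180) mod 360) − 180 = 6.76°.
Going east by 6.76° from -88.63° reaches -81.87° without touching 180°.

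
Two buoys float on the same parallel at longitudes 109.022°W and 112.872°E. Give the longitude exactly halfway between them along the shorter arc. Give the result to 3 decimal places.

178.075°W

Signed shortest Δλ from -109.022° to +112.872° is -138.106°.
Midpoint longitude = -109.022° + (-138.106°)/2 = -109.022° − 69.053° = -178.075°.
(The naïve average (-109.022 + +112.872)/2 = 1.925° is on the wrong side of the globe.)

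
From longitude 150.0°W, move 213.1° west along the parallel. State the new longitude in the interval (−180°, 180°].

3.1°W

Start at -150.0°; shift −213.1° → -363.1°.
-363.1° lies outside (−180°, 180°]; add 360° → -3.1°.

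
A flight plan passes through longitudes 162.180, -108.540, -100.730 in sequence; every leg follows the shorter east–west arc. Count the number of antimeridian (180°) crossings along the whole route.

Leg 1: +162.180° → -108.540°, shortest Δλ = 89.28° (east) — crosses 180°.
Leg 2: -108.540° → -100.730°, shortest Δλ = 7.81° (east) — does not cross 180°.
Total crossings: 1.

1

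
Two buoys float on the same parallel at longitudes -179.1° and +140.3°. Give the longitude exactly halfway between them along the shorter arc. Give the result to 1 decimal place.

+160.6°

Signed shortest Δλ from -179.1° to +140.3° is -40.6°.
Midpoint longitude = -179.1° + (-40.6°)/2 = -179.1° − 20.3° = -199.4°.
Normalise into (−180°, 180°]: +160.6°.
(The naïve average (-179.1 + +140.3)/2 = -19.4° is on the wrong side of the globe.)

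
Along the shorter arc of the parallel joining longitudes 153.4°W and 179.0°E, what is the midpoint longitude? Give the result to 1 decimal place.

Signed shortest Δλ from -153.4° to +179.0° is -27.6°.
Midpoint longitude = -153.4° + (-27.6°)/2 = -153.4° − 13.8° = -167.2°.
(The naïve average (-153.4 + +179.0)/2 = 12.8° is on the wrong side of the globe.)

167.2°W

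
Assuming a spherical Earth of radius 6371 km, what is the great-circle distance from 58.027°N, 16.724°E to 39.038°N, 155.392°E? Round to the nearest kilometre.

Δλ = 155.392 − 16.724 = 138.668°.
Δφ = 39.038 − 58.027 = -18.989°.
a = sin²(Δφ/2) + cos φ₁ · cos φ₂ · sin²(Δλ/2) = 0.387275.
c = 2·atan2(√a, √(1−a)) = 1.34339 rad → d = 6371·c ≈ 8558.75 km.

8559 km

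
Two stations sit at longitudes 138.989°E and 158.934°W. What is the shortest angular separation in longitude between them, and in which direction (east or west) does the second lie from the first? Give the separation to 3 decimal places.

Raw difference: -158.934 − 138.989 = -297.923°.
Normalise into (−180°, 180°]: -297.923° + 360° = 62.077°.
Positive ⇒ the second point lies to the east; separation 62.077°.

62.077° east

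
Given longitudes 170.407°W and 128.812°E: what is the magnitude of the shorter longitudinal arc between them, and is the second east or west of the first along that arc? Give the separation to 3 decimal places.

Raw difference: 128.812 − -170.407 = 299.219°.
Normalise into (−180°, 180°]: 299.219° − 360° = -60.781°.
Negative ⇒ the second point lies to the west; separation 60.781°.

60.781° west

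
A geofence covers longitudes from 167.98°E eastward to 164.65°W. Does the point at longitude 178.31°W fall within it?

Band width going east from +167.98° to -164.65°: ((-164.65 − 167.98) mod 360) = 27.37°.
Offset of -178.31° east of the west edge: ((-178.31 − 167.98) mod 360) = 13.71°.
13.71° ≤ 27.37° ⇒ inside.

Yes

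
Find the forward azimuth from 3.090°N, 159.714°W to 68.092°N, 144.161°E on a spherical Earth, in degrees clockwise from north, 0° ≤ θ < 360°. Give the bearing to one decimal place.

341.3°

Δλ = 144.161 − -159.714 = 303.875°; wrapped into (−180°, 180°]: -56.125°.
θ = atan2( sin Δλ · cos φ₂ , cos φ₁ · sin φ₂ − sin φ₁ · cos φ₂ · cos Δλ )
  = atan2(-0.30978, 0.91522) = -18.700° → normalised to [0°, 360°): 341.300°.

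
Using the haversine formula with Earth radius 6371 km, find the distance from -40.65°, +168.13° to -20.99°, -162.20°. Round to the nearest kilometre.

Δλ = -162.20 − 168.13 = -330.33°; wrapped into (−180°, 180°]: 29.67°.
Δφ = -20.99 − -40.65 = 19.66°.
a = sin²(Δφ/2) + cos φ₁ · cos φ₂ · sin²(Δλ/2) = 0.075583.
c = 2·atan2(√a, √(1−a)) = 0.55702 rad → d = 6371·c ≈ 3548.78 km.

3549 km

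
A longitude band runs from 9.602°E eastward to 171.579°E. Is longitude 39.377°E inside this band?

Band width going east from +9.602° to +171.579°: ((171.579 − 9.602) mod 360) = 161.977°.
Offset of +39.377° east of the west edge: ((39.377 − 9.602) mod 360) = 29.775°.
29.775° ≤ 161.977° ⇒ inside.

Yes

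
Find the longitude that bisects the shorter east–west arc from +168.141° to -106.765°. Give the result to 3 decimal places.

-149.312°

Signed shortest Δλ from +168.141° to -106.765° is +85.094°.
Midpoint longitude = +168.141° + (+85.094°)/2 = +168.141° + 42.547° = +210.688°.
Normalise into (−180°, 180°]: -149.312°.
(The naïve average (+168.141 + -106.765)/2 = 30.688° is on the wrong side of the globe.)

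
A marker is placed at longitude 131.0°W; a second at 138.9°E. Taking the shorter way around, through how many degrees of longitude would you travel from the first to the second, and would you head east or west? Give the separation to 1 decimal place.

90.1° west

Raw difference: 138.9 − -131.0 = 269.9°.
Normalise into (−180°, 180°]: 269.9° − 360° = -90.1°.
Negative ⇒ the second point lies to the west; separation 90.1°.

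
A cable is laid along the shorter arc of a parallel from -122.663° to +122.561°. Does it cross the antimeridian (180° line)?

Yes

Naïve |122.561 − -122.663| = 245.224° > 180°, so the shorter arc goes the other way round — across 180°.
Signed shortest Δλ = ((122.561 − -122.663 + 180) mod 360) − 180 = -114.776°.
Going west by 114.776° from -122.663° passes through 180° before reaching +122.561°.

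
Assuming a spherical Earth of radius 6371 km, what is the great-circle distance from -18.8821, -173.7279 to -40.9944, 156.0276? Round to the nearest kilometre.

3778 km

Δλ = 156.0276 − -173.7279 = 329.7555°; wrapped into (−180°, 180°]: -30.2445°.
Δφ = -40.9944 − -18.8821 = -22.1123°.
a = sin²(Δφ/2) + cos φ₁ · cos φ₂ · sin²(Δλ/2) = 0.085380.
c = 2·atan2(√a, √(1−a)) = 0.59305 rad → d = 6371·c ≈ 3778.33 km.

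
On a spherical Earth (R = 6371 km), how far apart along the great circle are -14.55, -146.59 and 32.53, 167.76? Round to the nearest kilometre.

Δλ = 167.76 − -146.59 = 314.35°; wrapped into (−180°, 180°]: -45.65°.
Δφ = 32.53 − -14.55 = 47.08°.
a = sin²(Δφ/2) + cos φ₁ · cos φ₂ · sin²(Δλ/2) = 0.282314.
c = 2·atan2(√a, √(1−a)) = 1.12035 rad → d = 6371·c ≈ 7137.72 km.

7138 km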